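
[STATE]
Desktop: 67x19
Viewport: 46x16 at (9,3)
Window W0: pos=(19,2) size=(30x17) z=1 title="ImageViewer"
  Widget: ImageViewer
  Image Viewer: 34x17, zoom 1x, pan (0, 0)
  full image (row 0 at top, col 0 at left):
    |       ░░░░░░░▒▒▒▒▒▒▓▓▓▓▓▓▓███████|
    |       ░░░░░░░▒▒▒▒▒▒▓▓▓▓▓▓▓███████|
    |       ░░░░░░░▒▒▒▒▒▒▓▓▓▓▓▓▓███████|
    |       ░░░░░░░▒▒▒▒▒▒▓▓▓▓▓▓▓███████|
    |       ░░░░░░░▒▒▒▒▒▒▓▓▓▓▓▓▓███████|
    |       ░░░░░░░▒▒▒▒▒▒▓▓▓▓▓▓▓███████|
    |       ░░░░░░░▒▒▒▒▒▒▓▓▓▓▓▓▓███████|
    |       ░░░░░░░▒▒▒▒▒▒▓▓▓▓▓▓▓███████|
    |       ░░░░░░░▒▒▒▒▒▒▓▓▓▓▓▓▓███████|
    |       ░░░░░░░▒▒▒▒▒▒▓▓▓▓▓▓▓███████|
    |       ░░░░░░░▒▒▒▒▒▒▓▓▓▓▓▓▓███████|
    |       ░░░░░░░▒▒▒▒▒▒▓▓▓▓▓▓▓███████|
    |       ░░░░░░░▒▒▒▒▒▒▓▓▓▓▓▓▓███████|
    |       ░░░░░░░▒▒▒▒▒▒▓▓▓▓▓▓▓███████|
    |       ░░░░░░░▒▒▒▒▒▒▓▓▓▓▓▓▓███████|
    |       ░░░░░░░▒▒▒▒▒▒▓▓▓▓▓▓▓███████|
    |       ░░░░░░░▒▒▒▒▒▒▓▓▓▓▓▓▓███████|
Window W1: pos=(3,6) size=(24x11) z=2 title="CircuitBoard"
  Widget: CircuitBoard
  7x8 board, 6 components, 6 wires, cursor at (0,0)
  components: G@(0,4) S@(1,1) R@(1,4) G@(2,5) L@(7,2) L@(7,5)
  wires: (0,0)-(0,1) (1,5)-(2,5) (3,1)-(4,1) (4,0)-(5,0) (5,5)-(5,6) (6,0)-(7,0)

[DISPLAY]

          ┃ ImageViewer                ┃      
          ┠────────────────────────────┨      
          ┃       ░░░░░░░▒▒▒▒▒▒▓▓▓▓▓▓▓█┃      
━━━━━━━━━━━━━━━━━┓░░░░░░░▒▒▒▒▒▒▓▓▓▓▓▓▓█┃      
uitBoard         ┃░░░░░░░▒▒▒▒▒▒▓▓▓▓▓▓▓█┃      
─────────────────┨░░░░░░░▒▒▒▒▒▒▓▓▓▓▓▓▓█┃      
1 2 3 4 5 6      ┃░░░░░░░▒▒▒▒▒▒▓▓▓▓▓▓▓█┃      
]─ ·           G ┃░░░░░░░▒▒▒▒▒▒▓▓▓▓▓▓▓█┃      
                 ┃░░░░░░░▒▒▒▒▒▒▓▓▓▓▓▓▓█┃      
   S           R ┃░░░░░░░▒▒▒▒▒▒▓▓▓▓▓▓▓█┃      
                 ┃░░░░░░░▒▒▒▒▒▒▓▓▓▓▓▓▓█┃      
                 ┃░░░░░░░▒▒▒▒▒▒▓▓▓▓▓▓▓█┃      
                 ┃░░░░░░░▒▒▒▒▒▒▓▓▓▓▓▓▓█┃      
━━━━━━━━━━━━━━━━━┛░░░░░░░▒▒▒▒▒▒▓▓▓▓▓▓▓█┃      
          ┃       ░░░░░░░▒▒▒▒▒▒▓▓▓▓▓▓▓█┃      
          ┗━━━━━━━━━━━━━━━━━━━━━━━━━━━━┛      


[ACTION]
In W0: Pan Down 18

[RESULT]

          ┃ ImageViewer                ┃      
          ┠────────────────────────────┨      
          ┃                            ┃      
━━━━━━━━━━━━━━━━━┓                     ┃      
uitBoard         ┃                     ┃      
─────────────────┨                     ┃      
1 2 3 4 5 6      ┃                     ┃      
]─ ·           G ┃                     ┃      
                 ┃                     ┃      
   S           R ┃                     ┃      
                 ┃                     ┃      
                 ┃                     ┃      
                 ┃                     ┃      
━━━━━━━━━━━━━━━━━┛                     ┃      
          ┃                            ┃      
          ┗━━━━━━━━━━━━━━━━━━━━━━━━━━━━┛      


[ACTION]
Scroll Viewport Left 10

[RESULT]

                   ┃ ImageViewer              
                   ┠──────────────────────────
                   ┃                          
   ┏━━━━━━━━━━━━━━━━━━━━━━┓                   
   ┃ CircuitBoard         ┃                   
   ┠──────────────────────┨                   
   ┃   0 1 2 3 4 5 6      ┃                   
   ┃0  [.]─ ·           G ┃                   
   ┃                      ┃                   
   ┃1       S           R ┃                   
   ┃                      ┃                   
   ┃2                     ┃                   
   ┃                      ┃                   
   ┗━━━━━━━━━━━━━━━━━━━━━━┛                   
                   ┃                          
                   ┗━━━━━━━━━━━━━━━━━━━━━━━━━━


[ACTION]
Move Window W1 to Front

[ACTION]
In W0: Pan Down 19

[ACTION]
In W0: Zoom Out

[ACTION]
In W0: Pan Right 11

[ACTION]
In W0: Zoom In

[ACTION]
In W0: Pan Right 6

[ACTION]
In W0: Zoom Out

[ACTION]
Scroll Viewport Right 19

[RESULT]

┃ ImageViewer                ┃                
┠────────────────────────────┨                
┃                            ┃                
━━━━━━━┓                     ┃                
       ┃                     ┃                
───────┨                     ┃                
6      ┃                     ┃                
     G ┃                     ┃                
       ┃                     ┃                
     R ┃                     ┃                
       ┃                     ┃                
       ┃                     ┃                
       ┃                     ┃                
━━━━━━━┛                     ┃                
┃                            ┃                
┗━━━━━━━━━━━━━━━━━━━━━━━━━━━━┛                


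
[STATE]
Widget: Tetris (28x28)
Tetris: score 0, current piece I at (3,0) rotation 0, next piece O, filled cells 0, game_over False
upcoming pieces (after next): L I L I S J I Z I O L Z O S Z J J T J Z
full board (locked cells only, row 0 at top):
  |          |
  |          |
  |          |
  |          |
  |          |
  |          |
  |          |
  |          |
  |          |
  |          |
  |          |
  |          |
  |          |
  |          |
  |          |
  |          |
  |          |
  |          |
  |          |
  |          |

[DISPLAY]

   ████   │Next:            
          │▓▓               
          │▓▓               
          │                 
          │                 
          │                 
          │Score:           
          │0                
          │                 
          │                 
          │                 
          │                 
          │                 
          │                 
          │                 
          │                 
          │                 
          │                 
          │                 
          │                 
          │                 
          │                 
          │                 
          │                 
          │                 
          │                 
          │                 
          │                 


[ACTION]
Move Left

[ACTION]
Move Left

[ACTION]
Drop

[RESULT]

          │Next:            
 ████     │▓▓               
          │▓▓               
          │                 
          │                 
          │                 
          │Score:           
          │0                
          │                 
          │                 
          │                 
          │                 
          │                 
          │                 
          │                 
          │                 
          │                 
          │                 
          │                 
          │                 
          │                 
          │                 
          │                 
          │                 
          │                 
          │                 
          │                 
          │                 


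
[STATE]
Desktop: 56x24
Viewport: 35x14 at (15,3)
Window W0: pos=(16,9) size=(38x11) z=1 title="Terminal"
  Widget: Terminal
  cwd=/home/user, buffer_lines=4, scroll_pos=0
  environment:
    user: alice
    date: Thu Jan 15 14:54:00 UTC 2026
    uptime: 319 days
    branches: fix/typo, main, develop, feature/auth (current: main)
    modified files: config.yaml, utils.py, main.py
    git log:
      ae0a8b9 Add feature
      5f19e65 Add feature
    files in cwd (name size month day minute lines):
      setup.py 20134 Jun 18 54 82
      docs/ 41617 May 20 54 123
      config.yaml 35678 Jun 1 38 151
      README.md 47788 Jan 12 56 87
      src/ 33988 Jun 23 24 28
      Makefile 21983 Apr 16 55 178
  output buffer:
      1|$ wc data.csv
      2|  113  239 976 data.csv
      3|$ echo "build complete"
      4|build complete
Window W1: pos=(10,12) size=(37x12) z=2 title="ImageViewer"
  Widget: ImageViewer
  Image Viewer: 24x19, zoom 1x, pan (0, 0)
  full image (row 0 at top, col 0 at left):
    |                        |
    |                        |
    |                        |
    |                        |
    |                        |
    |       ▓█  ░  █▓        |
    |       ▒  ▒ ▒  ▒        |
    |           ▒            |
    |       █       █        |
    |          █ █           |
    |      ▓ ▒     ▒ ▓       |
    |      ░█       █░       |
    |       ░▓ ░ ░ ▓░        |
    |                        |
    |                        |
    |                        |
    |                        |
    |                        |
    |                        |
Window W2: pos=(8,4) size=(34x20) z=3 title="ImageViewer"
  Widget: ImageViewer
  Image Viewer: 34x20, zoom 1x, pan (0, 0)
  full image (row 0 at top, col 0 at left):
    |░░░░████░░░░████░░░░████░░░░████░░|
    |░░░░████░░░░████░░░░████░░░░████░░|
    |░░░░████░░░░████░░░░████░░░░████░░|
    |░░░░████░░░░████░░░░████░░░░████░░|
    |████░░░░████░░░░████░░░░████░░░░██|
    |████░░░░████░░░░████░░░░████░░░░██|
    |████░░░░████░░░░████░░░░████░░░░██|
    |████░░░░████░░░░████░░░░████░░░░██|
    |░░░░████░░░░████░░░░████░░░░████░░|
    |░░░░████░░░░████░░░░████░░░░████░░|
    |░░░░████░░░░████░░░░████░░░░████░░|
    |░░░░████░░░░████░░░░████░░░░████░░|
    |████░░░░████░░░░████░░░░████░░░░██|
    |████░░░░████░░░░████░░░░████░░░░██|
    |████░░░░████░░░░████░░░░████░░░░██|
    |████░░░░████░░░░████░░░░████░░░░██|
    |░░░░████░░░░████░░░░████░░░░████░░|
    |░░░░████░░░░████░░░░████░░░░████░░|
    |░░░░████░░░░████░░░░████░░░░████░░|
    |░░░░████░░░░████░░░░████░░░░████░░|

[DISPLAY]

                                   
━━━━━━━━━━━━━━━━━━━━━━━━━━┓        
Viewer                    ┃        
──────────────────────────┨        
██░░░░████░░░░████░░░░████┃        
██░░░░████░░░░████░░░░████┃        
██░░░░████░░░░████░░░░████┃━━━━━━━━
██░░░░████░░░░████░░░░████┃        
░░████░░░░████░░░░████░░░░┃────────
░░████░░░░████░░░░████░░░░┃━━━━┓   
░░████░░░░████░░░░████░░░░┃    ┃   
░░████░░░░████░░░░████░░░░┃────┨   
██░░░░████░░░░████░░░░████┃    ┃   
██░░░░████░░░░████░░░░████┃    ┃   


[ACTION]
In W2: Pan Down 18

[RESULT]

                                   
━━━━━━━━━━━━━━━━━━━━━━━━━━┓        
Viewer                    ┃        
──────────────────────────┨        
██░░░░████░░░░████░░░░████┃        
██░░░░████░░░░████░░░░████┃        
                          ┃━━━━━━━━
                          ┃        
                          ┃────────
                          ┃━━━━┓   
                          ┃    ┃   
                          ┃────┨   
                          ┃    ┃   
                          ┃    ┃   


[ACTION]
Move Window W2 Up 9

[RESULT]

██░░░░████░░░░████░░░░████┃        
██░░░░████░░░░████░░░░████┃        
                          ┃        
                          ┃        
                          ┃        
                          ┃        
                          ┃━━━━━━━━
                          ┃        
                          ┃────────
                          ┃━━━━┓   
                          ┃    ┃   
                          ┃────┨   
                          ┃    ┃   
                          ┃    ┃   


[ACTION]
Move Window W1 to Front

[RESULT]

██░░░░████░░░░████░░░░████┃        
██░░░░████░░░░████░░░░████┃        
                          ┃        
                          ┃        
                          ┃        
                          ┃        
                          ┃━━━━━━━━
                          ┃        
                          ┃────────
━━━━━━━━━━━━━━━━━━━━━━━━━━━━━━━┓   
geViewer                       ┃   
───────────────────────────────┨   
                               ┃   
                               ┃   


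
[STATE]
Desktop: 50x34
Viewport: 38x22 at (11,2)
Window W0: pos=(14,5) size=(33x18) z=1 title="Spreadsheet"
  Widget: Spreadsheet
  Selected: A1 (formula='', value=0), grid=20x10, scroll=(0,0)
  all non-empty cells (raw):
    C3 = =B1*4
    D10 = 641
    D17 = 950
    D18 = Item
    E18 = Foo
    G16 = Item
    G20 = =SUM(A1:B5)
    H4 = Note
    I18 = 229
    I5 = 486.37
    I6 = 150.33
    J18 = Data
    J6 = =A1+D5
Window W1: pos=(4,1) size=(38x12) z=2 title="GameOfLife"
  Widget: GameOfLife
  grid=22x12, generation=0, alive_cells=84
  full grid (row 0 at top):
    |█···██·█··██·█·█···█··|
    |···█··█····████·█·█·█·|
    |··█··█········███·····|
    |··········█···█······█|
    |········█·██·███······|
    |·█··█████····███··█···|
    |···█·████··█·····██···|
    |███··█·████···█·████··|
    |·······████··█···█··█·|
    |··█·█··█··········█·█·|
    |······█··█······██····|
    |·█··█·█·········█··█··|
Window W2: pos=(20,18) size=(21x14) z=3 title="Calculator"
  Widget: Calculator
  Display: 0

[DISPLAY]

fLife                         ┃       
──────────────────────────────┨       
                              ┃       
········███·····              ┃━━━━┓  
····█···█······█              ┃    ┃  
··█·██·███······              ┃────┨  
███····███··█···              ┃    ┃  
███··█·····██···              ┃    ┃  
·████···█·████··              ┃----┃  
·████··█···█··█·              ┃0   ┃  
━━━━━━━━━━━━━━━━━━━━━━━━━━━━━━┛0   ┃  
   ┃  3        0       0       0   ┃  
   ┃  4        0       0       0   ┃  
   ┃  5        0       0       0   ┃  
   ┃  6        0       0       0   ┃  
   ┃  7        0       0       0   ┃  
   ┃  8  ┏━━━━━━━━━━━━━━━━━━━┓ 0   ┃  
   ┃  9  ┃ Calculator        ┃ 0   ┃  
   ┃ 10  ┠───────────────────┨ 0   ┃  
   ┃ 11  ┃                  0┃ 0   ┃  
   ┗━━━━━┃┌───┬───┬───┬───┐  ┃━━━━━┛  
         ┃│ 7 │ 8 │ 9 │ ÷ │  ┃        


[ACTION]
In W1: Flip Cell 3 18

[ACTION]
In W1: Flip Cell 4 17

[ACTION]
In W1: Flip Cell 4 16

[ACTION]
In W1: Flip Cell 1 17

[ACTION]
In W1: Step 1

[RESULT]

fLife                         ┃       
──────────────────────────────┨       
                              ┃       
·····██···█·██··              ┃━━━━┓  
···███··········              ┃    ┃  
█·█·███···███···              ┃────┨  
····██·█····█···              ┃    ┃  
····█··█········              ┃    ┃  
·····█····█··█··              ┃----┃  
····█·····█···█·              ┃0   ┃  
━━━━━━━━━━━━━━━━━━━━━━━━━━━━━━┛0   ┃  
   ┃  3        0       0       0   ┃  
   ┃  4        0       0       0   ┃  
   ┃  5        0       0       0   ┃  
   ┃  6        0       0       0   ┃  
   ┃  7        0       0       0   ┃  
   ┃  8  ┏━━━━━━━━━━━━━━━━━━━┓ 0   ┃  
   ┃  9  ┃ Calculator        ┃ 0   ┃  
   ┃ 10  ┠───────────────────┨ 0   ┃  
   ┃ 11  ┃                  0┃ 0   ┃  
   ┗━━━━━┃┌───┬───┬───┬───┐  ┃━━━━━┛  
         ┃│ 7 │ 8 │ 9 │ ÷ │  ┃        


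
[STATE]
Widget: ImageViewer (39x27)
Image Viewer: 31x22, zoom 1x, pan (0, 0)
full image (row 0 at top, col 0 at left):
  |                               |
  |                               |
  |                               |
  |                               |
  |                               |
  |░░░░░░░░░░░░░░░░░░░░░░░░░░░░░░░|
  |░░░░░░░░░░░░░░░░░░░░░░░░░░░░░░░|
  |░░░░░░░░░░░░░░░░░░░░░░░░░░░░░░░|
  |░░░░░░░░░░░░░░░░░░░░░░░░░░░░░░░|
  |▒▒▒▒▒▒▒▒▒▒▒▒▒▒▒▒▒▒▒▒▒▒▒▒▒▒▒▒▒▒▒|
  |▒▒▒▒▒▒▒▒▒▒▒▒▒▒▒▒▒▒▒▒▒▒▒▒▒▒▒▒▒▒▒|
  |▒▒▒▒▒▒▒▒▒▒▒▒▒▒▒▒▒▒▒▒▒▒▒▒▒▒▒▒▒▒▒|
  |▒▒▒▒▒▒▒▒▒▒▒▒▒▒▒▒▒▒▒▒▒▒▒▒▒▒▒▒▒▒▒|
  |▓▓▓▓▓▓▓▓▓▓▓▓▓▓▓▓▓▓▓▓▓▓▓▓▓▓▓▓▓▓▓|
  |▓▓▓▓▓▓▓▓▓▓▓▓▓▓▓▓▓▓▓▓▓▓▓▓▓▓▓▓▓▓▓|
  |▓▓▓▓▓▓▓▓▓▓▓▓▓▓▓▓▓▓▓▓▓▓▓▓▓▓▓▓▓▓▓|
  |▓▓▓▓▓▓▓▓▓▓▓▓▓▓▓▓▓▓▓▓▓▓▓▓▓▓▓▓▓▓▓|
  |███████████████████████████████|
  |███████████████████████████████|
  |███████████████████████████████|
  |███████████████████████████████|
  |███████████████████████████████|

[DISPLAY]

                                       
                                       
                                       
                                       
                                       
░░░░░░░░░░░░░░░░░░░░░░░░░░░░░░░        
░░░░░░░░░░░░░░░░░░░░░░░░░░░░░░░        
░░░░░░░░░░░░░░░░░░░░░░░░░░░░░░░        
░░░░░░░░░░░░░░░░░░░░░░░░░░░░░░░        
▒▒▒▒▒▒▒▒▒▒▒▒▒▒▒▒▒▒▒▒▒▒▒▒▒▒▒▒▒▒▒        
▒▒▒▒▒▒▒▒▒▒▒▒▒▒▒▒▒▒▒▒▒▒▒▒▒▒▒▒▒▒▒        
▒▒▒▒▒▒▒▒▒▒▒▒▒▒▒▒▒▒▒▒▒▒▒▒▒▒▒▒▒▒▒        
▒▒▒▒▒▒▒▒▒▒▒▒▒▒▒▒▒▒▒▒▒▒▒▒▒▒▒▒▒▒▒        
▓▓▓▓▓▓▓▓▓▓▓▓▓▓▓▓▓▓▓▓▓▓▓▓▓▓▓▓▓▓▓        
▓▓▓▓▓▓▓▓▓▓▓▓▓▓▓▓▓▓▓▓▓▓▓▓▓▓▓▓▓▓▓        
▓▓▓▓▓▓▓▓▓▓▓▓▓▓▓▓▓▓▓▓▓▓▓▓▓▓▓▓▓▓▓        
▓▓▓▓▓▓▓▓▓▓▓▓▓▓▓▓▓▓▓▓▓▓▓▓▓▓▓▓▓▓▓        
███████████████████████████████        
███████████████████████████████        
███████████████████████████████        
███████████████████████████████        
███████████████████████████████        
                                       
                                       
                                       
                                       
                                       


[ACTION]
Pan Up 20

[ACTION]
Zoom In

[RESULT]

                                       
                                       
                                       
                                       
                                       
                                       
                                       
                                       
                                       
                                       
░░░░░░░░░░░░░░░░░░░░░░░░░░░░░░░░░░░░░░░
░░░░░░░░░░░░░░░░░░░░░░░░░░░░░░░░░░░░░░░
░░░░░░░░░░░░░░░░░░░░░░░░░░░░░░░░░░░░░░░
░░░░░░░░░░░░░░░░░░░░░░░░░░░░░░░░░░░░░░░
░░░░░░░░░░░░░░░░░░░░░░░░░░░░░░░░░░░░░░░
░░░░░░░░░░░░░░░░░░░░░░░░░░░░░░░░░░░░░░░
░░░░░░░░░░░░░░░░░░░░░░░░░░░░░░░░░░░░░░░
░░░░░░░░░░░░░░░░░░░░░░░░░░░░░░░░░░░░░░░
▒▒▒▒▒▒▒▒▒▒▒▒▒▒▒▒▒▒▒▒▒▒▒▒▒▒▒▒▒▒▒▒▒▒▒▒▒▒▒
▒▒▒▒▒▒▒▒▒▒▒▒▒▒▒▒▒▒▒▒▒▒▒▒▒▒▒▒▒▒▒▒▒▒▒▒▒▒▒
▒▒▒▒▒▒▒▒▒▒▒▒▒▒▒▒▒▒▒▒▒▒▒▒▒▒▒▒▒▒▒▒▒▒▒▒▒▒▒
▒▒▒▒▒▒▒▒▒▒▒▒▒▒▒▒▒▒▒▒▒▒▒▒▒▒▒▒▒▒▒▒▒▒▒▒▒▒▒
▒▒▒▒▒▒▒▒▒▒▒▒▒▒▒▒▒▒▒▒▒▒▒▒▒▒▒▒▒▒▒▒▒▒▒▒▒▒▒
▒▒▒▒▒▒▒▒▒▒▒▒▒▒▒▒▒▒▒▒▒▒▒▒▒▒▒▒▒▒▒▒▒▒▒▒▒▒▒
▒▒▒▒▒▒▒▒▒▒▒▒▒▒▒▒▒▒▒▒▒▒▒▒▒▒▒▒▒▒▒▒▒▒▒▒▒▒▒
▒▒▒▒▒▒▒▒▒▒▒▒▒▒▒▒▒▒▒▒▒▒▒▒▒▒▒▒▒▒▒▒▒▒▒▒▒▒▒
▓▓▓▓▓▓▓▓▓▓▓▓▓▓▓▓▓▓▓▓▓▓▓▓▓▓▓▓▓▓▓▓▓▓▓▓▓▓▓


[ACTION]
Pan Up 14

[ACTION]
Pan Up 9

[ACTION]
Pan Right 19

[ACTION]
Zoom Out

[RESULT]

                                       
                                       
                                       
                                       
                                       
░░░░░░░░░░░░                           
░░░░░░░░░░░░                           
░░░░░░░░░░░░                           
░░░░░░░░░░░░                           
▒▒▒▒▒▒▒▒▒▒▒▒                           
▒▒▒▒▒▒▒▒▒▒▒▒                           
▒▒▒▒▒▒▒▒▒▒▒▒                           
▒▒▒▒▒▒▒▒▒▒▒▒                           
▓▓▓▓▓▓▓▓▓▓▓▓                           
▓▓▓▓▓▓▓▓▓▓▓▓                           
▓▓▓▓▓▓▓▓▓▓▓▓                           
▓▓▓▓▓▓▓▓▓▓▓▓                           
████████████                           
████████████                           
████████████                           
████████████                           
████████████                           
                                       
                                       
                                       
                                       
                                       


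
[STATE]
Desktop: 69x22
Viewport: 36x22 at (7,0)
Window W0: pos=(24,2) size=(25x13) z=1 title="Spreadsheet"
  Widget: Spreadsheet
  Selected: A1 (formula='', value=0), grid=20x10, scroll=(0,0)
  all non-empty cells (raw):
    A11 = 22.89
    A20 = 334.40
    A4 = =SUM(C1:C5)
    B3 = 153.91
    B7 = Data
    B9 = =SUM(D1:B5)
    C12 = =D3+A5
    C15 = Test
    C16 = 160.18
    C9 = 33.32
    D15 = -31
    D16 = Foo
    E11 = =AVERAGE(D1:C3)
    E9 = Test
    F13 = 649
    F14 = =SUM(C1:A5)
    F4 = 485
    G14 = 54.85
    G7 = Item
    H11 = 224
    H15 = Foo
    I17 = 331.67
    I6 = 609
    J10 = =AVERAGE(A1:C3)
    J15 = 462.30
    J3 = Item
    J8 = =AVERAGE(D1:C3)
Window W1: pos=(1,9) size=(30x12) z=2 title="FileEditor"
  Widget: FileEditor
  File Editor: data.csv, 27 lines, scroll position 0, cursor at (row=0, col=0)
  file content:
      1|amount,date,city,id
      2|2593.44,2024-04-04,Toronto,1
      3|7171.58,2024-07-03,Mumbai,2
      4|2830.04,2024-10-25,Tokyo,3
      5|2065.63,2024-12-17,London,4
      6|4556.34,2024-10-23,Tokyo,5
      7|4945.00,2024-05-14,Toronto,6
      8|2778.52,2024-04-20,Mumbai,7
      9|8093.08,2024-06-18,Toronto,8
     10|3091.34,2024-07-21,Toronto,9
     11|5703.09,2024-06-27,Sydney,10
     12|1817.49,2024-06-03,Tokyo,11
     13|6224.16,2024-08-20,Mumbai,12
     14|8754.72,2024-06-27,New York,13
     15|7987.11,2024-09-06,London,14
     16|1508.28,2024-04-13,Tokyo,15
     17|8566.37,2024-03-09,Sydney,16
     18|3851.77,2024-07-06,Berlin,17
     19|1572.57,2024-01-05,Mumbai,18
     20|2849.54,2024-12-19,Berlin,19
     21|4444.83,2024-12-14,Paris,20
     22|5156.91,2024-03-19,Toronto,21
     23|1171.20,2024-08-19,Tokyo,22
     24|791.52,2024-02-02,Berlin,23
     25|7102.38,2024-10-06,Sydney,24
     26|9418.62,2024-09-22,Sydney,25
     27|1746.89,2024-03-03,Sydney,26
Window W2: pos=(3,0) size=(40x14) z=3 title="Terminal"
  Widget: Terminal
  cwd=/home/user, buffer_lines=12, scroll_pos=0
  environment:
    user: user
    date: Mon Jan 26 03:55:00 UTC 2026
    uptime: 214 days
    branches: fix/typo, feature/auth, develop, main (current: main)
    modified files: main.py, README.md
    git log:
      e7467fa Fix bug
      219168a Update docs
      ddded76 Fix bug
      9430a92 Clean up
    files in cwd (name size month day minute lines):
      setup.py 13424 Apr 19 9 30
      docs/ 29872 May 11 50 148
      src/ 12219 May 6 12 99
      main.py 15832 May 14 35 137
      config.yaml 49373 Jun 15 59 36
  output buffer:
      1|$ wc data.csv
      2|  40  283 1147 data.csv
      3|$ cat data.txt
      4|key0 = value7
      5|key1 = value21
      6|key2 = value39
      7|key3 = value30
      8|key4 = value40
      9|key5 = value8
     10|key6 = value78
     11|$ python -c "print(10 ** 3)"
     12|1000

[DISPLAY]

━━━━━━━━━━━━━━━━━━━━━━━━━━━━━━━━━━━┓
rminal                             ┃
───────────────────────────────────┨
c data.csv                         ┃
0  283 1147 data.csv               ┃
at data.txt                        ┃
0 = value7                         ┃
1 = value21                        ┃
2 = value39                        ┃
3 = value30                        ┃
4 = value40                        ┃
5 = value8                         ┃
6 = value78                        ┃
━━━━━━━━━━━━━━━━━━━━━━━━━━━━━━━━━━━┛
58,2024-07-03,Mumbai,2░┃━━━━━━━━━━━━
04,2024-10-25,Tokyo,3 ░┃            
63,2024-12-17,London,4░┃            
34,2024-10-23,Tokyo,5 ░┃            
00,2024-05-14,Toronto,░┃            
52,2024-04-20,Mumbai,7▼┃            
━━━━━━━━━━━━━━━━━━━━━━━┛            
                                    


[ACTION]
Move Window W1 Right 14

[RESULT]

━━━━━━━━━━━━━━━━━━━━━━━━━━━━━━━━━━━┓
rminal                             ┃
───────────────────────────────────┨
c data.csv                         ┃
0  283 1147 data.csv               ┃
at data.txt                        ┃
0 = value7                         ┃
1 = value21                        ┃
2 = value39                        ┃
3 = value30                        ┃
4 = value40                        ┃
5 = value8                         ┃
6 = value78                        ┃
━━━━━━━━━━━━━━━━━━━━━━━━━━━━━━━━━━━┛
        ┃7171.58,2024-07-03,Mumbai,2
        ┃2830.04,2024-10-25,Tokyo,3 
        ┃2065.63,2024-12-17,London,4
        ┃4556.34,2024-10-23,Tokyo,5 
        ┃4945.00,2024-05-14,Toronto,
        ┃2778.52,2024-04-20,Mumbai,7
        ┗━━━━━━━━━━━━━━━━━━━━━━━━━━━
                                    


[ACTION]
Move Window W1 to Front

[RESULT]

━━━━━━━━━━━━━━━━━━━━━━━━━━━━━━━━━━━┓
rminal                             ┃
───────────────────────────────────┨
c data.csv                         ┃
0  283 1147 data.csv               ┃
at data.txt                        ┃
0 = value7                         ┃
1 = value21                        ┃
2 = value39                        ┃
3 = valu┏━━━━━━━━━━━━━━━━━━━━━━━━━━━
4 = valu┃ FileEditor                
5 = valu┠───────────────────────────
6 = valu┃█mount,date,city,id        
━━━━━━━━┃2593.44,2024-04-04,Toronto,
        ┃7171.58,2024-07-03,Mumbai,2
        ┃2830.04,2024-10-25,Tokyo,3 
        ┃2065.63,2024-12-17,London,4
        ┃4556.34,2024-10-23,Tokyo,5 
        ┃4945.00,2024-05-14,Toronto,
        ┃2778.52,2024-04-20,Mumbai,7
        ┗━━━━━━━━━━━━━━━━━━━━━━━━━━━
                                    


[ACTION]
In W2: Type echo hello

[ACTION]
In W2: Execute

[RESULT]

━━━━━━━━━━━━━━━━━━━━━━━━━━━━━━━━━━━┓
rminal                             ┃
───────────────────────────────────┨
2 = value39                        ┃
3 = value30                        ┃
4 = value40                        ┃
5 = value8                         ┃
6 = value78                        ┃
ython -c "print(10 ** 3)"          ┃
0       ┏━━━━━━━━━━━━━━━━━━━━━━━━━━━
cho hell┃ FileEditor                
lo      ┠───────────────────────────
        ┃█mount,date,city,id        
━━━━━━━━┃2593.44,2024-04-04,Toronto,
        ┃7171.58,2024-07-03,Mumbai,2
        ┃2830.04,2024-10-25,Tokyo,3 
        ┃2065.63,2024-12-17,London,4
        ┃4556.34,2024-10-23,Tokyo,5 
        ┃4945.00,2024-05-14,Toronto,
        ┃2778.52,2024-04-20,Mumbai,7
        ┗━━━━━━━━━━━━━━━━━━━━━━━━━━━
                                    


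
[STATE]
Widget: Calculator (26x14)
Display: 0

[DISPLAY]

                         0
┌───┬───┬───┬───┐         
│ 7 │ 8 │ 9 │ ÷ │         
├───┼───┼───┼───┤         
│ 4 │ 5 │ 6 │ × │         
├───┼───┼───┼───┤         
│ 1 │ 2 │ 3 │ - │         
├───┼───┼───┼───┤         
│ 0 │ . │ = │ + │         
├───┼───┼───┼───┤         
│ C │ MC│ MR│ M+│         
└───┴───┴───┴───┘         
                          
                          


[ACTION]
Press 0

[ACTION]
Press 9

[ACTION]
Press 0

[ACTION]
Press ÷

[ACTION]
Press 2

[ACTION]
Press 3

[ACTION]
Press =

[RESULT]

               3.913043478
┌───┬───┬───┬───┐         
│ 7 │ 8 │ 9 │ ÷ │         
├───┼───┼───┼───┤         
│ 4 │ 5 │ 6 │ × │         
├───┼───┼───┼───┤         
│ 1 │ 2 │ 3 │ - │         
├───┼───┼───┼───┤         
│ 0 │ . │ = │ + │         
├───┼───┼───┼───┤         
│ C │ MC│ MR│ M+│         
└───┴───┴───┴───┘         
                          
                          


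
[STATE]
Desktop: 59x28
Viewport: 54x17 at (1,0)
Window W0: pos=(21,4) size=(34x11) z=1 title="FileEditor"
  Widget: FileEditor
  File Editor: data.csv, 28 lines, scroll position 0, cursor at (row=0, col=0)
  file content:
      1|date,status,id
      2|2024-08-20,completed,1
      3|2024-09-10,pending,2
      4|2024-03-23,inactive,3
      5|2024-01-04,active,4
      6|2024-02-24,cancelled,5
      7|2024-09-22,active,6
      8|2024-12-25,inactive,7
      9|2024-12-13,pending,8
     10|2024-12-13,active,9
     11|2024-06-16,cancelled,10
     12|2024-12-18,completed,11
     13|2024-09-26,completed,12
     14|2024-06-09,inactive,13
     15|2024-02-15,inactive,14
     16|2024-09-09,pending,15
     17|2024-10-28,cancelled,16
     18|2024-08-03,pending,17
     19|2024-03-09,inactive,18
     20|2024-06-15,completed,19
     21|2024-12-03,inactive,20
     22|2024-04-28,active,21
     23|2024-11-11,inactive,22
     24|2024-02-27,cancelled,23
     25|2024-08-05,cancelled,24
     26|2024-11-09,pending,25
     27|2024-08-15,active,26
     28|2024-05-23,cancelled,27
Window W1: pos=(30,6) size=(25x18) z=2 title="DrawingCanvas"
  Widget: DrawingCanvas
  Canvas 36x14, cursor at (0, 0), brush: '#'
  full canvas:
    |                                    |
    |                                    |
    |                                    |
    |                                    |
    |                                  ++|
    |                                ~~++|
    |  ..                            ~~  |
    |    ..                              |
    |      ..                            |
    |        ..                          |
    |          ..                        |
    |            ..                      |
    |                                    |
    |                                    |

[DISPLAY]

                                                      
                                                      
                                                      
                                                      
                    ┏━━━━━━━━━━━━━━━━━━━━━━━━━━━━━━━━┓
                    ┃ FileEditor                     ┃
                    ┠────────┏━━━━━━━━━━━━━━━━━━━━━━━┓
                    ┃█ate,sta┃ DrawingCanvas         ┃
                    ┃2024-08-┠───────────────────────┨
                    ┃2024-09-┃+                      ┃
                    ┃2024-03-┃                       ┃
                    ┃2024-01-┃                       ┃
                    ┃2024-02-┃                       ┃
                    ┃2024-09-┃                       ┃
                    ┗━━━━━━━━┃                       ┃
                             ┃  ..                   ┃
                             ┃    ..                 ┃


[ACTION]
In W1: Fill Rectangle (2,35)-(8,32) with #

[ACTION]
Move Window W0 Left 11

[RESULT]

                                                      
                                                      
                                                      
                                                      
         ┏━━━━━━━━━━━━━━━━━━━━━━━━━━━━━━━━┓           
         ┃ FileEditor                     ┃           
         ┠───────────────────┏━━━━━━━━━━━━━━━━━━━━━━━┓
         ┃█ate,status,id     ┃ DrawingCanvas         ┃
         ┃2024-08-20,complete┠───────────────────────┨
         ┃2024-09-10,pending,┃+                      ┃
         ┃2024-03-23,inactive┃                       ┃
         ┃2024-01-04,active,4┃                       ┃
         ┃2024-02-24,cancelle┃                       ┃
         ┃2024-09-22,active,6┃                       ┃
         ┗━━━━━━━━━━━━━━━━━━━┃                       ┃
                             ┃  ..                   ┃
                             ┃    ..                 ┃


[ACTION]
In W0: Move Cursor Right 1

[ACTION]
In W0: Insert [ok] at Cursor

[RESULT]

                                                      
                                                      
                                                      
                                                      
         ┏━━━━━━━━━━━━━━━━━━━━━━━━━━━━━━━━┓           
         ┃ FileEditor                     ┃           
         ┠───────────────────┏━━━━━━━━━━━━━━━━━━━━━━━┓
         ┃dok█te,status,id   ┃ DrawingCanvas         ┃
         ┃2024-08-20,complete┠───────────────────────┨
         ┃2024-09-10,pending,┃+                      ┃
         ┃2024-03-23,inactive┃                       ┃
         ┃2024-01-04,active,4┃                       ┃
         ┃2024-02-24,cancelle┃                       ┃
         ┃2024-09-22,active,6┃                       ┃
         ┗━━━━━━━━━━━━━━━━━━━┃                       ┃
                             ┃  ..                   ┃
                             ┃    ..                 ┃
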